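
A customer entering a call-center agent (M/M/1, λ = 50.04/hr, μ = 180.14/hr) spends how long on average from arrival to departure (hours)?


W = 1/(μ−λ) = 1/(180.14 − 50.04) = 1/130.10 = 0.007686 hr

Final: 0.007686 hr


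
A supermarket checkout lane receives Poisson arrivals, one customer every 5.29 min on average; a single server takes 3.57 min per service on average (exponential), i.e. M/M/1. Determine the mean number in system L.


λ = 60/5.29 = 11.3422 /hr
μ = 60/3.57 = 16.8067 /hr
ρ = λ/μ = 11.3422/16.8067 = 0.6749
L = ρ/(1−ρ) = 0.6749/0.3251 = 2.0756

Final: 2.0756


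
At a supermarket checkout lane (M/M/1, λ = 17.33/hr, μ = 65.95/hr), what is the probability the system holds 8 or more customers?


ρ = 17.33/65.95 = 0.2628
P(N ≥ n) = ρ^n = 0.2628^8 = 0.00002273

Final: 0.00002273


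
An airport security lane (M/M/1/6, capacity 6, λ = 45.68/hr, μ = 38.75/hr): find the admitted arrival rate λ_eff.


ρ = 1.1788; P_K = (1−ρ)ρ^6/(1−ρ^7) = 0.221826
λ_eff = λ(1 − P_K) = 45.68·(1 − 0.221826) = 45.68·0.778174 = 35.5470 /hr

Final: 35.5470 /hr


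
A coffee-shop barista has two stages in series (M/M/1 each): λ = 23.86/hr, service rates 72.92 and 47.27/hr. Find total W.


Each node sees arrival rate λ = 23.86/hr (tandem ⇒ throughput preserved).
W₁ = 1/(μ₁−λ) = 1/(72.92−23.86) = 0.02038 hr
W₂ = 1/(μ₂−λ) = 1/(47.27−23.86) = 0.04272 hr
W_total = W₁ + W₂ = 0.02038 + 0.04272 = 0.06310 hr

Final: 0.06310 hr


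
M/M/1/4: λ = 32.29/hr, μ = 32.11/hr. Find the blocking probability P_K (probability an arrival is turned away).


ρ = λ/μ = 32.29/32.11 = 1.0056
P_K = (1−ρ)ρ^K/(1−ρ^(K+1)) = (-0.005606·1.022612)/(1 − 1.028345)
= -0.005732/-0.028345 = 0.202242

Final: 0.202242


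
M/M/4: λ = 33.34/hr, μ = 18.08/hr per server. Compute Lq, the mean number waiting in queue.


a = λ/μ = 1.8440; ρ = a/4 = 0.4610
P₀ = 0.154245
Lq = P₀·a^c·ρ / (c!·(1−ρ)²) = 0.154245·11.56295·0.4610/(24·0.29051)
= 0.11793

Final: 0.11793


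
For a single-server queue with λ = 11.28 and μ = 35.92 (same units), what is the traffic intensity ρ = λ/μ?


ρ = λ/μ = 11.28/35.92 = 0.3140

Final: 0.3140


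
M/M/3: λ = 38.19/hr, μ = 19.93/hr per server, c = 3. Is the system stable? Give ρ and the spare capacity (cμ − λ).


Total capacity cμ = 3·19.93 = 59.79/hr
ρ = λ/(cμ) = 38.19/59.79 = 0.6387
Stable ⇔ ρ < 1: YES
Spare capacity = cμ − λ = 59.79 − 38.19 = 21.60/hr

Final: ρ = 0.6387; stable; margin = 21.60/hr


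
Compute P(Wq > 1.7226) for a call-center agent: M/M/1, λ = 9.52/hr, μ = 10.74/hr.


ρ = 9.52/10.74 = 0.8864
P(Wq > t) = ρ·e^{−(μ−λ)t} = 0.8864·e^{−2.1016}
= 0.8864·0.122264 = 0.108376

Final: 0.108376


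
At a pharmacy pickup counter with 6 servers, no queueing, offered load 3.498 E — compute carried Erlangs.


B(6,3.498) = 0.082352 (Erlang-B)
Carried load = a(1 − B) = 3.498·(1 − 0.082352) = 3.498·0.917648 = 3.2099 E

Final: 3.2099 Erlangs


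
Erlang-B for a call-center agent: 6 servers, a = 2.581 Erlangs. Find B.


B(c,a) = (a^c/c!) / Σ_{k=0}^{c} a^k/k!
a^6/6! = 0.410578
Σ terms (k=0..6): 1.00000 + 2.58100 + 3.33078 + 2.86558 + 1.84902 + 0.95446 + 0.41058 = 12.991419
B = 0.410578/12.991419 = 0.031604

Final: 0.031604


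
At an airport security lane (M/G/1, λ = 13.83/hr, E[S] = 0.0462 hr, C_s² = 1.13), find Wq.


ρ = λ·E[S] = 13.83·0.0462 = 0.6389
E[S²] = E[S]²(1+C_s²) = 0.0462²·(1+1.13) = 0.004546
Wq = λ·E[S²]/(2(1−ρ)) = 13.83·0.004546/(2·0.3611) = 0.08707 hr

Final: 0.08707 hr


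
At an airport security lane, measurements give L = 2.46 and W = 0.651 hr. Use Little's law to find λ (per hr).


λ = L/W = 2.46/0.651 = 3.7788 /hr

Final: 3.7788 /hr


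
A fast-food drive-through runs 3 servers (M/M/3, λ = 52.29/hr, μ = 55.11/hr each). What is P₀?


a = λ/μ = 52.29/55.11 = 0.9488; ρ = a/c = 0.3163
Σ_{k=0}^{2} a^k/k! (terms k=0..2) = 1.00000 + 0.94883 + 0.45014 = 2.39897
Tail: a^3/(3!(1−ρ)) = 0.85421/(6·0.6837) = 0.20823
P₀ = 1/(2.39897 + 0.20823) = 1/2.60719 = 0.383554

Final: 0.383554


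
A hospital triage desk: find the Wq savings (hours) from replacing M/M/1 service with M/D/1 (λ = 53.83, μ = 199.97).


ρ = 53.83/199.97 = 0.2692
Wq(M/M/1) = ρ/(μ−λ) = 0.2692/146.14 = 0.001842 hr
Wq(M/D/1) = ρ/(2(μ−λ)) = 0.0009210 hr
Savings = 0.001842 − 0.0009210 = 0.0009210 hr

Final: 0.0009210 hr


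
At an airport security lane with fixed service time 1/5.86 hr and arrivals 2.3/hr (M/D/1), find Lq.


ρ = 2.3/5.86 = 0.3925
M/D/1: Lq = ρ²/(2(1−ρ)) = 0.1540/(2·0.6075) = 0.12679

Final: 0.12679


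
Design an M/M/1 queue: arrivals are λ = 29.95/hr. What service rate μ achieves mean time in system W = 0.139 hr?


W = 1/(μ−λ) ⇒ μ − λ = 1/W = 1/0.139 = 7.1942
μ = λ + 1/W = 29.95 + 7.1942 = 37.1442 per hr

Final: 37.1442 /hr


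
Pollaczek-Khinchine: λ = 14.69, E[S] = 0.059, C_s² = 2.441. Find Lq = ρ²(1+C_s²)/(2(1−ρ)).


ρ = λ·E[S] = 14.69·0.059 = 0.8667
Lq = ρ²(1+C_s²)/(2(1−ρ)) = 0.7512·(1+2.441)/(2·0.1333)
= 0.7512·3.4410/0.2666 = 9.69627

Final: 9.69627


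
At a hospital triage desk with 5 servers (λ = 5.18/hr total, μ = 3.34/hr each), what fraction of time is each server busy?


ρ = λ/(cμ) = 5.18/(5·3.34) = 5.18/16.70 = 0.3102

Final: 0.3102


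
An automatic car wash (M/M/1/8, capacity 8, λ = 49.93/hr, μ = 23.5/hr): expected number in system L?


ρ = 49.93/23.5 = 2.1247
L = ρ[1 − (K+1)ρ^K + Kρ^(K+1)] / [(1−ρ)(1−ρ^(K+1))]
Numerator: 2.1247·(1 − 9·415.288237 + 8·882.354966) = 7058.711584
Denominator: (-1.1247)·(-881.354966) = 991.243053
L = 7058.711584/991.243053 = 7.1211

Final: 7.1211


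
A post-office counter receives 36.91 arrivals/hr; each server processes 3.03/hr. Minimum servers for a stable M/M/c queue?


Stability requires cμ > λ ⇔ c > λ/μ.
λ/μ = 36.91/3.03 = 12.1815
Minimum integer c = ⌊12.1815⌋ + 1 = 13
Check: 13·3.03 = 39.39 > 36.91, while 12·3.03 = 36.36 ≤ 36.91

Final: 13 servers


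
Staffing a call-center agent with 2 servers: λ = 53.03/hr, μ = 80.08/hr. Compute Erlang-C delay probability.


a = λ/μ = 0.6622; ρ = a/2 = 0.3311
P₀ = 0.502509 (from M/M/c formula)
C(c,a) = [a^c/(c!(1−ρ))]·P₀ = [0.43853/(2·0.6689)]·0.502509
= 0.32780·0.502509 = 0.164722

Final: 0.164722


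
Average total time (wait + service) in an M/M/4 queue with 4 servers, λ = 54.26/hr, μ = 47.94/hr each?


a = 1.1318; ρ = 0.2830; P₀ = 0.321609
Lq = P₀·a^c·ρ/(c!(1−ρ)²) = 0.01210
Wq = Lq/λ = 0.01210/54.26 = 0.0002230 hr
W = Wq + 1/μ = 0.0002230 + 0.02086 = 0.02108 hr

Final: 0.02108 hr


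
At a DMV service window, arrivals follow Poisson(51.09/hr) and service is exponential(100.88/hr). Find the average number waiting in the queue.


ρ = 51.09/100.88 = 0.5064
Lq = ρ²/(1−ρ) = 0.2565/0.4936 = 0.5197

Final: 0.5197


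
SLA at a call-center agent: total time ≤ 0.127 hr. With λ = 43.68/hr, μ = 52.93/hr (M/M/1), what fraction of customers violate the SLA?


W ~ Exponential(μ−λ) for M/M/1.
μ − λ = 52.93 − 43.68 = 9.2500
P(W > t) = e^{−(μ−λ)t} = e^{−1.1747} = 0.308896

Final: 0.308896


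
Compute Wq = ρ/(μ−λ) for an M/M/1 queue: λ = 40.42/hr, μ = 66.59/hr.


ρ = 40.42/66.59 = 0.6070
Wq = ρ/(μ−λ) = 0.6070/(66.59 − 40.42) = 0.6070/26.17 = 0.02319 hr

Final: 0.02319 hr


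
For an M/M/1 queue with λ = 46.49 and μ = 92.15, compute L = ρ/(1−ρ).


ρ = λ/μ = 46.49/92.15 = 0.5045
L = ρ/(1−ρ) = 0.5045/(1 − 0.5045) = 0.5045/0.4955 = 1.0182

Final: 1.0182


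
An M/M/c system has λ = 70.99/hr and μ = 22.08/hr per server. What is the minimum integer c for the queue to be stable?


Stability requires cμ > λ ⇔ c > λ/μ.
λ/μ = 70.99/22.08 = 3.2151
Minimum integer c = ⌊3.2151⌋ + 1 = 4
Check: 4·22.08 = 88.32 > 70.99, while 3·22.08 = 66.24 ≤ 70.99

Final: 4 servers


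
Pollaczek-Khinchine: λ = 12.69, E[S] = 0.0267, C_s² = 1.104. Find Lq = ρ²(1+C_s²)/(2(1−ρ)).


ρ = λ·E[S] = 12.69·0.0267 = 0.3388
Lq = ρ²(1+C_s²)/(2(1−ρ)) = 0.1148·(1+1.104)/(2·0.6612)
= 0.1148·2.1040/1.3224 = 0.18266

Final: 0.18266


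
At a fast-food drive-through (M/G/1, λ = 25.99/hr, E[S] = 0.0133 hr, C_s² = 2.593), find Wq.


ρ = λ·E[S] = 25.99·0.0133 = 0.3457
E[S²] = E[S]²(1+C_s²) = 0.0133²·(1+2.593) = 0.0006356
Wq = λ·E[S²]/(2(1−ρ)) = 25.99·0.0006356/(2·0.6543) = 0.01262 hr

Final: 0.01262 hr


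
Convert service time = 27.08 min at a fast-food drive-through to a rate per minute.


μ = 1/(service time) in consistent units.
1 minute = 1 min, so μ = 1/27.08 = 0.03693 per minute

Final: 0.03693 /min


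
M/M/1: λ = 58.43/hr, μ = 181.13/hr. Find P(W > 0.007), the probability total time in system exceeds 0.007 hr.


W ~ Exponential(μ−λ) for M/M/1.
μ − λ = 181.13 − 58.43 = 122.7000
P(W > t) = e^{−(μ−λ)t} = e^{−0.8589} = 0.423628

Final: 0.423628


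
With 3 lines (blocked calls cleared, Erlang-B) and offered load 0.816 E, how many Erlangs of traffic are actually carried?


B(3,0.816) = 0.040436 (Erlang-B)
Carried load = a(1 − B) = 0.816·(1 − 0.040436) = 0.816·0.959564 = 0.7830 E

Final: 0.7830 Erlangs


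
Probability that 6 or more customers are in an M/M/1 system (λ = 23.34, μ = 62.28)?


ρ = 23.34/62.28 = 0.3748
P(N ≥ n) = ρ^n = 0.3748^6 = 0.002770

Final: 0.002770


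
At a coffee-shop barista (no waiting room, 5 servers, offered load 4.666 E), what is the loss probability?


B(c,a) = (a^c/c!) / Σ_{k=0}^{c} a^k/k!
a^5/5! = 18.430725
Σ terms (k=0..5): 1.00000 + 4.66600 + 10.88578 + 16.93101 + 19.75003 + 18.43073 = 71.663544
B = 18.430725/71.663544 = 0.257184

Final: 0.257184


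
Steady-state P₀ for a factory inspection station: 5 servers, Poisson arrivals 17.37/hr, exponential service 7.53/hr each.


a = λ/μ = 17.37/7.53 = 2.3068; ρ = a/c = 0.4614
Σ_{k=0}^{4} a^k/k! (terms k=0..4) = 1.00000 + 2.30677 + 2.66060 + 2.04580 + 1.17980 = 9.19297
Tail: a^5/(5!(1−ρ)) = 65.31670/(120·0.5386) = 1.01051
P₀ = 1/(9.19297 + 1.01051) = 1/10.20348 = 0.098006

Final: 0.098006


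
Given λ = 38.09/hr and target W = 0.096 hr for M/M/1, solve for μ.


W = 1/(μ−λ) ⇒ μ − λ = 1/W = 1/0.096 = 10.4167
μ = λ + 1/W = 38.09 + 10.4167 = 48.5067 per hr

Final: 48.5067 /hr


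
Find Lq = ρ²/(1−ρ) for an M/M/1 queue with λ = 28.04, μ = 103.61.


ρ = 28.04/103.61 = 0.2706
Lq = ρ²/(1−ρ) = 0.07324/0.7294 = 0.1004

Final: 0.1004


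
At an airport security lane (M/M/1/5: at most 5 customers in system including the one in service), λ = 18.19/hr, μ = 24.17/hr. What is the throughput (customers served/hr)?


ρ = 0.7526; P_K = (1−ρ)ρ^5/(1−ρ^6) = 0.072994
λ_eff = λ(1 − P_K) = 18.19·(1 − 0.072994) = 18.19·0.927006 = 16.8622 /hr

Final: 16.8622 /hr


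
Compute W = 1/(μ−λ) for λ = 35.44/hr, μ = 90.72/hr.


W = 1/(μ−λ) = 1/(90.72 − 35.44) = 1/55.28 = 0.01809 hr

Final: 0.01809 hr


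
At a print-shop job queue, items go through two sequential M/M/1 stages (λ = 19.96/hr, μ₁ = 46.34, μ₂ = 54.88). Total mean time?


Each node sees arrival rate λ = 19.96/hr (tandem ⇒ throughput preserved).
W₁ = 1/(μ₁−λ) = 1/(46.34−19.96) = 0.03791 hr
W₂ = 1/(μ₂−λ) = 1/(54.88−19.96) = 0.02864 hr
W_total = W₁ + W₂ = 0.03791 + 0.02864 = 0.06654 hr

Final: 0.06654 hr


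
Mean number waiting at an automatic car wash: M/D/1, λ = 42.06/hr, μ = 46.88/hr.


ρ = 42.06/46.88 = 0.8972
M/D/1: Lq = ρ²/(2(1−ρ)) = 0.8049/(2·0.1028) = 3.91448

Final: 3.91448


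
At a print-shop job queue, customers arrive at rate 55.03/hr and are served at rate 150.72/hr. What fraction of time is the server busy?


ρ = λ/μ = 55.03/150.72 = 0.3651

Final: 0.3651


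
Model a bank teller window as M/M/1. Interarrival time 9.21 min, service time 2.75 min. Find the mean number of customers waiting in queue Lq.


λ = 60/9.21 = 6.5147 /hr
μ = 60/2.75 = 21.8182 /hr
ρ = λ/μ = 6.5147/21.8182 = 0.2986
Lq = ρ²/(1−ρ) = 0.08916/0.7014 = 0.1271

Final: 0.1271


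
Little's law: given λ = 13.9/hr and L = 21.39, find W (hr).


W = L/λ = 21.39/13.9 = 1.5388 hr

Final: 1.5388 hr


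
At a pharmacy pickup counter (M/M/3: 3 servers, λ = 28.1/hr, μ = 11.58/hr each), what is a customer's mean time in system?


a = 2.4266; ρ = 0.8089; P₀ = 0.053106
Lq = P₀·a^c·ρ/(c!(1−ρ)²) = 2.80016
Wq = Lq/λ = 2.80016/28.1 = 0.09965 hr
W = Wq + 1/μ = 0.09965 + 0.08636 = 0.18601 hr

Final: 0.18601 hr


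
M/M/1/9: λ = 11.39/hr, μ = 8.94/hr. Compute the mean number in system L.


ρ = 11.39/8.94 = 1.2740
L = ρ[1 − (K+1)ρ^K + Kρ^(K+1)] / [(1−ρ)(1−ρ^(K+1))]
Numerator: 1.2740·(1 − 10·8.844552 + 9·11.268395) = 17.798507
Denominator: (-0.2740)·(-10.268395) = 2.814046
L = 17.798507/2.814046 = 6.3249

Final: 6.3249


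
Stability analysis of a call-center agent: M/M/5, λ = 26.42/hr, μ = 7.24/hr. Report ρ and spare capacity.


Total capacity cμ = 5·7.24 = 36.20/hr
ρ = λ/(cμ) = 26.42/36.20 = 0.7298
Stable ⇔ ρ < 1: YES
Spare capacity = cμ − λ = 36.20 − 26.42 = 9.78/hr

Final: ρ = 0.7298; stable; margin = 9.78/hr


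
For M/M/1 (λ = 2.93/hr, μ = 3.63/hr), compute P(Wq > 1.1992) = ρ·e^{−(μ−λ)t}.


ρ = 2.93/3.63 = 0.8072
P(Wq > t) = ρ·e^{−(μ−λ)t} = 0.8072·e^{−0.8394}
= 0.8072·0.431952 = 0.348656

Final: 0.348656


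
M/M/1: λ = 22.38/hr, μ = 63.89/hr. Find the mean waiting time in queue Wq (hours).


ρ = 22.38/63.89 = 0.3503
Wq = ρ/(μ−λ) = 0.3503/(63.89 − 22.38) = 0.3503/41.51 = 0.008439 hr

Final: 0.008439 hr


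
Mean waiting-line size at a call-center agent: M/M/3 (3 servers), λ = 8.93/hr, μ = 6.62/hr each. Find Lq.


a = λ/μ = 1.3489; ρ = a/3 = 0.4496
P₀ = 0.249868
Lq = P₀·a^c·ρ / (c!·(1−ρ)²) = 0.249868·2.45460·0.4496/(6·0.30289)
= 0.15175

Final: 0.15175


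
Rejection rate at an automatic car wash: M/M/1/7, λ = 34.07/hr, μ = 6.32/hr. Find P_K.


ρ = λ/μ = 34.07/6.32 = 5.3908
P_K = (1−ρ)ρ^K/(1−ρ^(K+1)) = (-4.3908·132307.781387)/(1 − 713247.802507)
= -580940.021120/-713246.802507 = 0.814501

Final: 0.814501


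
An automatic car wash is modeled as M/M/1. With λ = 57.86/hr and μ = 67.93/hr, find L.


ρ = λ/μ = 57.86/67.93 = 0.8518
L = ρ/(1−ρ) = 0.8518/(1 − 0.8518) = 0.8518/0.1482 = 5.7458

Final: 5.7458


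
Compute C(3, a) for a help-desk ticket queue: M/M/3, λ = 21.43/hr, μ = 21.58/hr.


a = λ/μ = 0.9930; ρ = a/3 = 0.3310
P₀ = 0.366287 (from M/M/c formula)
C(c,a) = [a^c/(c!(1−ρ))]·P₀ = [0.97929/(6·0.6690)]·0.366287
= 0.24398·0.366287 = 0.089365

Final: 0.089365


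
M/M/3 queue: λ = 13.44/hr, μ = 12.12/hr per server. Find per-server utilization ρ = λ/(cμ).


ρ = λ/(cμ) = 13.44/(3·12.12) = 13.44/36.36 = 0.3696

Final: 0.3696


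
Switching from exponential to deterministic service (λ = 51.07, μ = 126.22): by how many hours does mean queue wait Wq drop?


ρ = 51.07/126.22 = 0.4046
Wq(M/M/1) = ρ/(μ−λ) = 0.4046/75.15 = 0.005384 hr
Wq(M/D/1) = ρ/(2(μ−λ)) = 0.002692 hr
Savings = 0.005384 − 0.002692 = 0.002692 hr

Final: 0.002692 hr


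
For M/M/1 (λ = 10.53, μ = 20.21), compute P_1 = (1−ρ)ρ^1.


ρ = 10.53/20.21 = 0.5210
P_n = (1−ρ)·ρ^n = (1 − 0.5210)·0.5210^1 = 0.4790·0.521029 = 0.249558

Final: 0.249558


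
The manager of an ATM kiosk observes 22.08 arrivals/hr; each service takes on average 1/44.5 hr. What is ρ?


ρ = λ/μ = 22.08/44.5 = 0.4962

Final: 0.4962


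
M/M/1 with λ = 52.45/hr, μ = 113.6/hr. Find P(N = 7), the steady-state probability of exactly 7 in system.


ρ = 52.45/113.6 = 0.4617
P_n = (1−ρ)·ρ^n = (1 − 0.4617)·0.4617^7 = 0.5383·0.004473 = 0.002408

Final: 0.002408


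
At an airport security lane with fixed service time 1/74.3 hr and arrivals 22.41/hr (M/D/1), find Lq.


ρ = 22.41/74.3 = 0.3016
M/D/1: Lq = ρ²/(2(1−ρ)) = 0.09097/(2·0.6984) = 0.06513

Final: 0.06513


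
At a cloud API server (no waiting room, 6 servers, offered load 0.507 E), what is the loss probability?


B(c,a) = (a^c/c!) / Σ_{k=0}^{c} a^k/k!
a^6/6! = 0.00002359
Σ terms (k=0..6): 1.00000 + 0.50700 + 0.12852 + 0.02172 + 0.002753 + 0.0002792 + 0.00002359 = 1.660301
B = 0.00002359/1.660301 = 0.00001421

Final: 0.00001421


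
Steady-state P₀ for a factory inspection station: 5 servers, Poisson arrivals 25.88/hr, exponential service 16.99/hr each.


a = λ/μ = 25.88/16.99 = 1.5232; ρ = a/c = 0.3046
Σ_{k=0}^{4} a^k/k! (terms k=0..4) = 1.00000 + 1.52325 + 1.16014 + 0.58906 + 0.22432 = 4.49678
Tail: a^5/(5!(1−ρ)) = 8.20077/(120·0.6954) = 0.09828
P₀ = 1/(4.49678 + 0.09828) = 1/4.59506 = 0.217625

Final: 0.217625


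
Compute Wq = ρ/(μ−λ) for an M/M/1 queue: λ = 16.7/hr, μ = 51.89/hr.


ρ = 16.7/51.89 = 0.3218
Wq = ρ/(μ−λ) = 0.3218/(51.89 − 16.7) = 0.3218/35.19 = 0.009146 hr

Final: 0.009146 hr


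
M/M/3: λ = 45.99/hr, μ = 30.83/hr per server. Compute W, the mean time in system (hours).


a = 1.4917; ρ = 0.4972; P₀ = 0.212550
Lq = P₀·a^c·ρ/(c!(1−ρ)²) = 0.23133
Wq = Lq/λ = 0.23133/45.99 = 0.005030 hr
W = Wq + 1/μ = 0.005030 + 0.03244 = 0.03747 hr

Final: 0.03747 hr


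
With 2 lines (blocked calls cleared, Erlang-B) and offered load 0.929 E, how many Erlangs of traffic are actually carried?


B(2,0.929) = 0.182807 (Erlang-B)
Carried load = a(1 − B) = 0.929·(1 − 0.182807) = 0.929·0.817193 = 0.7592 E

Final: 0.7592 Erlangs


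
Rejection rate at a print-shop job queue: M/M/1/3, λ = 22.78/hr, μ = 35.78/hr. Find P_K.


ρ = λ/μ = 22.78/35.78 = 0.6367
P_K = (1−ρ)ρ^K/(1−ρ^(K+1)) = (0.3633·0.258072)/(1 − 0.164306)
= 0.093766/0.835694 = 0.112201

Final: 0.112201


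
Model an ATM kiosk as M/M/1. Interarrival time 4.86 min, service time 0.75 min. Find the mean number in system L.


λ = 60/4.86 = 12.3457 /hr
μ = 60/0.75 = 80.0000 /hr
ρ = λ/μ = 12.3457/80.0000 = 0.1543
L = ρ/(1−ρ) = 0.1543/0.8457 = 0.1825

Final: 0.1825


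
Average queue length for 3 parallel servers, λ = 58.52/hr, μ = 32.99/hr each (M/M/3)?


a = λ/μ = 1.7739; ρ = a/3 = 0.5913
P₀ = 0.150982
Lq = P₀·a^c·ρ / (c!·(1−ρ)²) = 0.150982·5.58169·0.5913/(6·0.16704)
= 0.49718

Final: 0.49718


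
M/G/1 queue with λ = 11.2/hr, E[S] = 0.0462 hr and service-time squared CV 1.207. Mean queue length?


ρ = λ·E[S] = 11.2·0.0462 = 0.5174
Lq = ρ²(1+C_s²)/(2(1−ρ)) = 0.2677·(1+1.207)/(2·0.4826)
= 0.2677·2.2070/0.9651 = 0.61227

Final: 0.61227


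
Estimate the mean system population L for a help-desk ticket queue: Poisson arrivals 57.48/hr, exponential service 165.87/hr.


ρ = λ/μ = 57.48/165.87 = 0.3465
L = ρ/(1−ρ) = 0.3465/(1 − 0.3465) = 0.3465/0.6535 = 0.5303

Final: 0.5303


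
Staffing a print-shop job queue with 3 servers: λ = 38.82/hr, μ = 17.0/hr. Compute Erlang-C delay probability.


a = λ/μ = 2.2835; ρ = a/3 = 0.7612
P₀ = 0.070420 (from M/M/c formula)
C(c,a) = [a^c/(c!(1−ρ))]·P₀ = [11.90748/(6·0.2388)]·0.070420
= 8.30982·0.070420 = 0.585174

Final: 0.585174


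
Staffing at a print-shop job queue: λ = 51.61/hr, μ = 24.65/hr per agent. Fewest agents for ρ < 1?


Stability requires cμ > λ ⇔ c > λ/μ.
λ/μ = 51.61/24.65 = 2.0937
Minimum integer c = ⌊2.0937⌋ + 1 = 3
Check: 3·24.65 = 73.95 > 51.61, while 2·24.65 = 49.30 ≤ 51.61

Final: 3 servers


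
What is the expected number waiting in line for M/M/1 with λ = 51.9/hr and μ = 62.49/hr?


ρ = 51.9/62.49 = 0.8305
Lq = ρ²/(1−ρ) = 0.6898/0.1695 = 4.0703

Final: 4.0703


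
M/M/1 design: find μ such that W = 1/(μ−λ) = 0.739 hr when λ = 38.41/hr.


W = 1/(μ−λ) ⇒ μ − λ = 1/W = 1/0.739 = 1.3532
μ = λ + 1/W = 38.41 + 1.3532 = 39.7632 per hr

Final: 39.7632 /hr


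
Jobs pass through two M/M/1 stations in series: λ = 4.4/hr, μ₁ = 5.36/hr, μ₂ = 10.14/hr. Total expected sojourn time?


Each node sees arrival rate λ = 4.4/hr (tandem ⇒ throughput preserved).
W₁ = 1/(μ₁−λ) = 1/(5.36−4.4) = 1.04167 hr
W₂ = 1/(μ₂−λ) = 1/(10.14−4.4) = 0.17422 hr
W_total = W₁ + W₂ = 1.04167 + 0.17422 = 1.21588 hr

Final: 1.21588 hr


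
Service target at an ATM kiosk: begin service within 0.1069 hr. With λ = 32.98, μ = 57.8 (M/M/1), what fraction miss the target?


ρ = 32.98/57.8 = 0.5706
P(Wq > t) = ρ·e^{−(μ−λ)t} = 0.5706·e^{−2.6533}
= 0.5706·0.070421 = 0.040182

Final: 0.040182


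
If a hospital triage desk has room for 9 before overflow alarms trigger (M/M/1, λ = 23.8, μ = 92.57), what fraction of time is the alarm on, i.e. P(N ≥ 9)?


ρ = 23.8/92.57 = 0.2571
P(N ≥ n) = ρ^n = 0.2571^9 = 0.000004909

Final: 0.000004909


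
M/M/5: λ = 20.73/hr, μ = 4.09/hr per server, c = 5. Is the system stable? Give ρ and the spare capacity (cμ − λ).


Total capacity cμ = 5·4.09 = 20.45/hr
ρ = λ/(cμ) = 20.73/20.45 = 1.0137
Stable ⇔ ρ < 1: NO
Spare capacity = cμ − λ = 20.45 − 20.73 = -0.28/hr

Final: ρ = 1.0137; unstable; margin = -0.28/hr


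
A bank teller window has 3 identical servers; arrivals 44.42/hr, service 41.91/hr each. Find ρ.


ρ = λ/(cμ) = 44.42/(3·41.91) = 44.42/125.73 = 0.3533

Final: 0.3533


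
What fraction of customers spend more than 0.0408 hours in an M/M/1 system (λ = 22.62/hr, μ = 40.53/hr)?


W ~ Exponential(μ−λ) for M/M/1.
μ − λ = 40.53 − 22.62 = 17.9100
P(W > t) = e^{−(μ−λ)t} = e^{−0.7307} = 0.481558

Final: 0.481558


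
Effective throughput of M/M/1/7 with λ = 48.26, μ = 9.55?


ρ = 5.0534; P_K = (1−ρ)ρ^7/(1−ρ^8) = 0.802115
λ_eff = λ(1 − P_K) = 48.26·(1 − 0.802115) = 48.26·0.197885 = 9.5499 /hr

Final: 9.5499 /hr


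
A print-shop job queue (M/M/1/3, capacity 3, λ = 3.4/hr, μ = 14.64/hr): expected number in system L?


ρ = 3.4/14.64 = 0.2322
L = ρ[1 − (K+1)ρ^K + Kρ^(K+1)] / [(1−ρ)(1−ρ^(K+1))]
Numerator: 0.2322·(1 − 4·0.012526 + 3·0.002909) = 0.222631
Denominator: (0.7678)·(0.997091) = 0.765526
L = 0.222631/0.765526 = 0.2908

Final: 0.2908


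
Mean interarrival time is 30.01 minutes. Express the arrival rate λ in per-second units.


λ = 1/(interarrival time) in consistent units.
1 second = 0.0166667 min, so λ = 0.0166667/30.01 = 0.0005554 per second

Final: 0.0005554 /sec


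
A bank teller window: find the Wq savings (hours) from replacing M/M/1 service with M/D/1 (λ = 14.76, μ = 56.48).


ρ = 14.76/56.48 = 0.2613
Wq(M/M/1) = ρ/(μ−λ) = 0.2613/41.72 = 0.006264 hr
Wq(M/D/1) = ρ/(2(μ−λ)) = 0.003132 hr
Savings = 0.006264 − 0.003132 = 0.003132 hr

Final: 0.003132 hr


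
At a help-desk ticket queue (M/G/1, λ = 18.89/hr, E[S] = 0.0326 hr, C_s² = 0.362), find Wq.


ρ = λ·E[S] = 18.89·0.0326 = 0.6158
E[S²] = E[S]²(1+C_s²) = 0.0326²·(1+0.362) = 0.001447
Wq = λ·E[S²]/(2(1−ρ)) = 18.89·0.001447/(2·0.3842) = 0.03559 hr

Final: 0.03559 hr


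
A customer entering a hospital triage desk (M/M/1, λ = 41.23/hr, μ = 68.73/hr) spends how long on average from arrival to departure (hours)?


W = 1/(μ−λ) = 1/(68.73 − 41.23) = 1/27.50 = 0.03636 hr

Final: 0.03636 hr


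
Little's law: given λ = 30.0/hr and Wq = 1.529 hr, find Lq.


Lq = λWq = 30.0·1.529 = 45.8700

Final: 45.8700


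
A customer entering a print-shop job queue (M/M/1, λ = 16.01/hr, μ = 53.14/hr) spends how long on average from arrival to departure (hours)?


W = 1/(μ−λ) = 1/(53.14 − 16.01) = 1/37.13 = 0.02693 hr

Final: 0.02693 hr


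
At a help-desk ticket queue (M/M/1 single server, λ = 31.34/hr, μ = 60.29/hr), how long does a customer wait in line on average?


ρ = 31.34/60.29 = 0.5198
Wq = ρ/(μ−λ) = 0.5198/(60.29 − 31.34) = 0.5198/28.95 = 0.01796 hr

Final: 0.01796 hr


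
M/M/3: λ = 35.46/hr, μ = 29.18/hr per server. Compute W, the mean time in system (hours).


a = 1.2152; ρ = 0.4051; P₀ = 0.289324
Lq = P₀·a^c·ρ/(c!(1−ρ)²) = 0.09904
Wq = Lq/λ = 0.09904/35.46 = 0.002793 hr
W = Wq + 1/μ = 0.002793 + 0.03427 = 0.03706 hr

Final: 0.03706 hr


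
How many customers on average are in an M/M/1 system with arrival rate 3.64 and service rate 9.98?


ρ = λ/μ = 3.64/9.98 = 0.3647
L = ρ/(1−ρ) = 0.3647/(1 − 0.3647) = 0.3647/0.6353 = 0.5741

Final: 0.5741


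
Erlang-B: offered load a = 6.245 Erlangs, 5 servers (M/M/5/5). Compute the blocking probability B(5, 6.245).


B(c,a) = (a^c/c!) / Σ_{k=0}^{c} a^k/k!
a^5/5! = 79.155476
Σ terms (k=0..5): 1.00000 + 6.24500 + 19.50001 + 40.59253 + 63.37508 + 79.15548 = 209.868096
B = 79.155476/209.868096 = 0.377168

Final: 0.377168


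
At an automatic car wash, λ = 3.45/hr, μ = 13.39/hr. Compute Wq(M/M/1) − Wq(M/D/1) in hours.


ρ = 3.45/13.39 = 0.2577
Wq(M/M/1) = ρ/(μ−λ) = 0.2577/9.94 = 0.02592 hr
Wq(M/D/1) = ρ/(2(μ−λ)) = 0.01296 hr
Savings = 0.02592 − 0.01296 = 0.01296 hr

Final: 0.01296 hr


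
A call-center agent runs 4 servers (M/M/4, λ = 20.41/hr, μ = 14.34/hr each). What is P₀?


a = λ/μ = 20.41/14.34 = 1.4233; ρ = a/c = 0.3558
Σ_{k=0}^{3} a^k/k! (terms k=0..3) = 1.00000 + 1.42329 + 1.01288 + 0.48054 = 3.91671
Tail: a^4/(4!(1−ρ)) = 4.10370/(24·0.6442) = 0.26544
P₀ = 1/(3.91671 + 0.26544) = 1/4.18215 = 0.239112

Final: 0.239112


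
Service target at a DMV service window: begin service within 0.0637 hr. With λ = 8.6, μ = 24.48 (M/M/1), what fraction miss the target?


ρ = 8.6/24.48 = 0.3513
P(Wq > t) = ρ·e^{−(μ−λ)t} = 0.3513·e^{−1.0116}
= 0.3513·0.363653 = 0.127754

Final: 0.127754


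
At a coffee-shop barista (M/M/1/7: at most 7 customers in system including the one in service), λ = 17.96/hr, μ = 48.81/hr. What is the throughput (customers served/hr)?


ρ = 0.3680; P_K = (1−ρ)ρ^7/(1−ρ^8) = 0.0005774
λ_eff = λ(1 − P_K) = 17.96·(1 − 0.0005774) = 17.96·0.999423 = 17.9496 /hr

Final: 17.9496 /hr


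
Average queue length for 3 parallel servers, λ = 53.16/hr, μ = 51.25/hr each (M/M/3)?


a = λ/μ = 1.0373; ρ = a/3 = 0.3458
P₀ = 0.349707
Lq = P₀·a^c·ρ / (c!·(1−ρ)²) = 0.349707·1.11602·0.3458/(6·0.42804)
= 0.05254

Final: 0.05254


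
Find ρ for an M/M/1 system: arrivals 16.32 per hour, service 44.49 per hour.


ρ = λ/μ = 16.32/44.49 = 0.3668

Final: 0.3668


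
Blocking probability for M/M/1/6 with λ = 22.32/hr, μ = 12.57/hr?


ρ = λ/μ = 22.32/12.57 = 1.7757
P_K = (1−ρ)ρ^K/(1−ρ^(K+1)) = (-0.7757·31.343932)/(1 − 55.656051)
= -24.312119/-54.656051 = 0.444820

Final: 0.444820


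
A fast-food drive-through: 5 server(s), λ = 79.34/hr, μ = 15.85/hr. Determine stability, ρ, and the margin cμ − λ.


Total capacity cμ = 5·15.85 = 79.25/hr
ρ = λ/(cμ) = 79.34/79.25 = 1.0011
Stable ⇔ ρ < 1: NO
Spare capacity = cμ − λ = 79.25 − 79.34 = -0.09/hr

Final: ρ = 1.0011; unstable; margin = -0.09/hr


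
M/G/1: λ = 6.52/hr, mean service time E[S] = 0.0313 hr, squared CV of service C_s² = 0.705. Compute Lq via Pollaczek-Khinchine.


ρ = λ·E[S] = 6.52·0.0313 = 0.2041
Lq = ρ²(1+C_s²)/(2(1−ρ)) = 0.04165·(1+0.705)/(2·0.7959)
= 0.04165·1.7050/1.5918 = 0.04461

Final: 0.04461


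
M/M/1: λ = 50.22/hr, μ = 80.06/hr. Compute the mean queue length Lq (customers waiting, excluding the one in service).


ρ = 50.22/80.06 = 0.6273
Lq = ρ²/(1−ρ) = 0.3935/0.3727 = 1.0557

Final: 1.0557


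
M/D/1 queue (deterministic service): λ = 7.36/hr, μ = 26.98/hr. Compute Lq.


ρ = 7.36/26.98 = 0.2728
M/D/1: Lq = ρ²/(2(1−ρ)) = 0.07442/(2·0.7272) = 0.05117

Final: 0.05117


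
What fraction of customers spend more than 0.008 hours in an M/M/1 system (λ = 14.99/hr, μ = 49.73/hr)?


W ~ Exponential(μ−λ) for M/M/1.
μ − λ = 49.73 − 14.99 = 34.7400
P(W > t) = e^{−(μ−λ)t} = e^{−0.2779} = 0.757357

Final: 0.757357


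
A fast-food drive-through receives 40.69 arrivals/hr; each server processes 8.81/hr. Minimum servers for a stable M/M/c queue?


Stability requires cμ > λ ⇔ c > λ/μ.
λ/μ = 40.69/8.81 = 4.6186
Minimum integer c = ⌊4.6186⌋ + 1 = 5
Check: 5·8.81 = 44.05 > 40.69, while 4·8.81 = 35.24 ≤ 40.69

Final: 5 servers


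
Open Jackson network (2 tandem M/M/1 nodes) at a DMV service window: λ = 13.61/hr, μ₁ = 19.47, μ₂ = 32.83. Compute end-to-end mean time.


Each node sees arrival rate λ = 13.61/hr (tandem ⇒ throughput preserved).
W₁ = 1/(μ₁−λ) = 1/(19.47−13.61) = 0.17065 hr
W₂ = 1/(μ₂−λ) = 1/(32.83−13.61) = 0.05203 hr
W_total = W₁ + W₂ = 0.17065 + 0.05203 = 0.22268 hr

Final: 0.22268 hr


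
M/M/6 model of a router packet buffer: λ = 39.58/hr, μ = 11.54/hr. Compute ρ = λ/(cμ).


ρ = λ/(cμ) = 39.58/(6·11.54) = 39.58/69.24 = 0.5716

Final: 0.5716


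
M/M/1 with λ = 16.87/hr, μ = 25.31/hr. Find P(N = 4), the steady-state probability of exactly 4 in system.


ρ = 16.87/25.31 = 0.6665
P_n = (1−ρ)·ρ^n = (1 − 0.6665)·0.6665^4 = 0.3335·0.197375 = 0.065818

Final: 0.065818


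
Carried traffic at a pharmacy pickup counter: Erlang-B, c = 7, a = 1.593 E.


B(7,1.593) = 0.001050 (Erlang-B)
Carried load = a(1 − B) = 1.593·(1 − 0.001050) = 1.593·0.998950 = 1.5913 E

Final: 1.5913 Erlangs


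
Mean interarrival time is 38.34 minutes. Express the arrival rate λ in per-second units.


λ = 1/(interarrival time) in consistent units.
1 second = 0.0166667 min, so λ = 0.0166667/38.34 = 0.0004347 per second

Final: 0.0004347 /sec


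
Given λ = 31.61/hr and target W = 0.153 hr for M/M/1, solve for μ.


W = 1/(μ−λ) ⇒ μ − λ = 1/W = 1/0.153 = 6.5359
μ = λ + 1/W = 31.61 + 6.5359 = 38.1459 per hr

Final: 38.1459 /hr


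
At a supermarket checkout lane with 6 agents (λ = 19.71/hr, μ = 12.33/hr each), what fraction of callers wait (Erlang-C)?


a = λ/μ = 1.5985; ρ = a/6 = 0.2664
P₀ = 0.202116 (from M/M/c formula)
C(c,a) = [a^c/(c!(1−ρ))]·P₀ = [16.68558/(720·0.7336)]·0.202116
= 0.03159·0.202116 = 0.006385

Final: 0.006385


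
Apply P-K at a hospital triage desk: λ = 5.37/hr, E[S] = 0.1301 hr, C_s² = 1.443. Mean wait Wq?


ρ = λ·E[S] = 5.37·0.1301 = 0.6986
E[S²] = E[S]²(1+C_s²) = 0.1301²·(1+1.443) = 0.041350
Wq = λ·E[S²]/(2(1−ρ)) = 5.37·0.041350/(2·0.3014) = 0.36841 hr

Final: 0.36841 hr


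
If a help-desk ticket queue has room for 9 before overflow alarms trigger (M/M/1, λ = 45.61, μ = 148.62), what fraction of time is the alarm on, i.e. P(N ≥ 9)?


ρ = 45.61/148.62 = 0.3069
P(N ≥ n) = ρ^n = 0.3069^9 = 0.00002415

Final: 0.00002415


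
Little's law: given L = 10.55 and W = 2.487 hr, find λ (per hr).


λ = L/W = 10.55/2.487 = 4.2421 /hr

Final: 4.2421 /hr


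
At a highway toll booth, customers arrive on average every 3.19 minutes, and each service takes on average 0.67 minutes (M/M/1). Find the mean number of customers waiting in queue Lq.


λ = 60/3.19 = 18.8088 /hr
μ = 60/0.67 = 89.5522 /hr
ρ = λ/μ = 18.8088/89.5522 = 0.2100
Lq = ρ²/(1−ρ) = 0.04411/0.7900 = 0.05584

Final: 0.05584


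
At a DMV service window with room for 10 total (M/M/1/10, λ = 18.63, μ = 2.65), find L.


ρ = 18.63/2.65 = 7.0302
L = ρ[1 − (K+1)ρ^K + Kρ^(K+1)] / [(1−ρ)(1−ρ^(K+1))]
Numerator: 7.0302·(1 − 11·294896630.010625 + 10·2073178949.848283) = 122943423391.429291
Denominator: (-6.0302)·(-2073178948.848283) = 12501660227.394548
L = 122943423391.429291/12501660227.394548 = 9.8342

Final: 9.8342


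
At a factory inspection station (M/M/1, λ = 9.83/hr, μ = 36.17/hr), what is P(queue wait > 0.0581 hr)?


ρ = 9.83/36.17 = 0.2718
P(Wq > t) = ρ·e^{−(μ−λ)t} = 0.2718·e^{−1.5304}
= 0.2718·0.216459 = 0.058828

Final: 0.058828


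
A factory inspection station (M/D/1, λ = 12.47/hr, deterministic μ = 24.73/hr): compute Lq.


ρ = 12.47/24.73 = 0.5042
M/D/1: Lq = ρ²/(2(1−ρ)) = 0.2543/(2·0.4958) = 0.25644

Final: 0.25644


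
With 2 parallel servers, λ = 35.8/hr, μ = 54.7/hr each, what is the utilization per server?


ρ = λ/(cμ) = 35.8/(2·54.7) = 35.8/109.40 = 0.3272

Final: 0.3272


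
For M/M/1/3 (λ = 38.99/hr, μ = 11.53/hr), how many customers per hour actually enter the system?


ρ = 3.3816; P_K = (1−ρ)ρ^3/(1−ρ^4) = 0.709710
λ_eff = λ(1 − P_K) = 38.99·(1 − 0.709710) = 38.99·0.290290 = 11.3184 /hr

Final: 11.3184 /hr


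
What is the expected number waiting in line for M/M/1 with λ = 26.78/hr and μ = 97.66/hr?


ρ = 26.78/97.66 = 0.2742
Lq = ρ²/(1−ρ) = 0.07519/0.7258 = 0.1036

Final: 0.1036


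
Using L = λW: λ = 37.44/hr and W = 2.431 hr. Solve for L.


L = λW = 37.44·2.431 = 91.0166

Final: 91.0166


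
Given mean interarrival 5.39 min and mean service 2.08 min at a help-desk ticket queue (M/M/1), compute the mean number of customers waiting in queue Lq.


λ = 60/5.39 = 11.1317 /hr
μ = 60/2.08 = 28.8462 /hr
ρ = λ/μ = 11.1317/28.8462 = 0.3859
Lq = ρ²/(1−ρ) = 0.1489/0.6141 = 0.2425

Final: 0.2425


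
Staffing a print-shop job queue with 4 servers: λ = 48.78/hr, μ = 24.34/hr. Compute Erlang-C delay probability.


a = λ/μ = 2.0041; ρ = a/4 = 0.5010
P₀ = 0.129853 (from M/M/c formula)
C(c,a) = [a^c/(c!(1−ρ))]·P₀ = [16.13188/(24·0.4990)]·0.129853
= 1.34709·0.129853 = 0.174924

Final: 0.174924


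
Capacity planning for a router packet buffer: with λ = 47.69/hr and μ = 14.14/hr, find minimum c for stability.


Stability requires cμ > λ ⇔ c > λ/μ.
λ/μ = 47.69/14.14 = 3.3727
Minimum integer c = ⌊3.3727⌋ + 1 = 4
Check: 4·14.14 = 56.56 > 47.69, while 3·14.14 = 42.42 ≤ 47.69

Final: 4 servers


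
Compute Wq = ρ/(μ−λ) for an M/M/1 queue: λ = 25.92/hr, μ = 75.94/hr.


ρ = 25.92/75.94 = 0.3413
Wq = ρ/(μ−λ) = 0.3413/(75.94 − 25.92) = 0.3413/50.02 = 0.006824 hr

Final: 0.006824 hr


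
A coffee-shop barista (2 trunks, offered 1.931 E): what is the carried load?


B(2,1.931) = 0.388787 (Erlang-B)
Carried load = a(1 − B) = 1.931·(1 − 0.388787) = 1.931·0.611213 = 1.1803 E

Final: 1.1803 Erlangs


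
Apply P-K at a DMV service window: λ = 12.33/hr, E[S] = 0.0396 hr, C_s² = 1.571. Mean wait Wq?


ρ = λ·E[S] = 12.33·0.0396 = 0.4883
E[S²] = E[S]²(1+C_s²) = 0.0396²·(1+1.571) = 0.004032
Wq = λ·E[S²]/(2(1−ρ)) = 12.33·0.004032/(2·0.5117) = 0.04857 hr

Final: 0.04857 hr


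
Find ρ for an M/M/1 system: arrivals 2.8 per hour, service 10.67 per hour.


ρ = λ/μ = 2.8/10.67 = 0.2624

Final: 0.2624


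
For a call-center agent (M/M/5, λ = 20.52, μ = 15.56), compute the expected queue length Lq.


a = λ/μ = 1.3188; ρ = a/5 = 0.2638
P₀ = 0.267254
Lq = P₀·a^c·ρ / (c!·(1−ρ)²) = 0.267254·3.98877·0.2638/(120·0.54206)
= 0.004322

Final: 0.004322


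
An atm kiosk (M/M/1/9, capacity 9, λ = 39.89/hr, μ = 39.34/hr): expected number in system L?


ρ = 39.89/39.34 = 1.0140
L = ρ[1 − (K+1)ρ^K + Kρ^(K+1)] / [(1−ρ)(1−ρ^(K+1))]
Numerator: 1.0140·(1 − 10·1.133097 + 9·1.148939) = 0.009609
Denominator: (-0.01398)·(-0.148939) = 0.002082
L = 0.009609/0.002082 = 4.6145

Final: 4.6145


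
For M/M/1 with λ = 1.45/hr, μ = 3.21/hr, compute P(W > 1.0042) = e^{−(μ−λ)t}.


W ~ Exponential(μ−λ) for M/M/1.
μ − λ = 3.21 − 1.45 = 1.7600
P(W > t) = e^{−(μ−λ)t} = e^{−1.7674} = 0.170778

Final: 0.170778


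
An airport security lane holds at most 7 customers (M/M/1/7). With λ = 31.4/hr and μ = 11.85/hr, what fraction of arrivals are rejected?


ρ = λ/μ = 31.4/11.85 = 2.6498
P_K = (1−ρ)ρ^K/(1−ρ^(K+1)) = (-1.6498·917.231760)/(1 − 2430.470655)
= -1513.238895/-2429.470655 = 0.622868

Final: 0.622868


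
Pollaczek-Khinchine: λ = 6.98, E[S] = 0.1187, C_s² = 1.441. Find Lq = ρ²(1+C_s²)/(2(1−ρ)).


ρ = λ·E[S] = 6.98·0.1187 = 0.8285
Lq = ρ²(1+C_s²)/(2(1−ρ)) = 0.6865·(1+1.441)/(2·0.1715)
= 0.6865·2.4410/0.3429 = 4.88598

Final: 4.88598


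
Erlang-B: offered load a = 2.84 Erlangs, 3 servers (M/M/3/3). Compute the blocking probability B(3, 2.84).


B(c,a) = (a^c/c!) / Σ_{k=0}^{c} a^k/k!
a^3/3! = 3.817717
Σ terms (k=0..3): 1.00000 + 2.84000 + 4.03280 + 3.81772 = 11.690517
B = 3.817717/11.690517 = 0.326565

Final: 0.326565


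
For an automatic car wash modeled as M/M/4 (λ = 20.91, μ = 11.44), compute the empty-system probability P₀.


a = λ/μ = 20.91/11.44 = 1.8278; ρ = a/c = 0.4569
Σ_{k=0}^{3} a^k/k! (terms k=0..3) = 1.00000 + 1.82780 + 1.67042 + 1.01773 = 5.51595
Tail: a^4/(4!(1−ρ)) = 11.16123/(24·0.5431) = 0.85637
P₀ = 1/(5.51595 + 0.85637) = 1/6.37232 = 0.156929

Final: 0.156929


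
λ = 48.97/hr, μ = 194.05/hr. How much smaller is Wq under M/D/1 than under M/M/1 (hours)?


ρ = 48.97/194.05 = 0.2524
Wq(M/M/1) = ρ/(μ−λ) = 0.2524/145.08 = 0.001739 hr
Wq(M/D/1) = ρ/(2(μ−λ)) = 0.0008697 hr
Savings = 0.001739 − 0.0008697 = 0.0008697 hr

Final: 0.0008697 hr


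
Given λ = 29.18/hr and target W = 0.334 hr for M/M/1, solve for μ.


W = 1/(μ−λ) ⇒ μ − λ = 1/W = 1/0.334 = 2.9940
μ = λ + 1/W = 29.18 + 2.9940 = 32.1740 per hr

Final: 32.1740 /hr


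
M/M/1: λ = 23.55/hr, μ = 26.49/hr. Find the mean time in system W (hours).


W = 1/(μ−λ) = 1/(26.49 − 23.55) = 1/2.94 = 0.3401 hr

Final: 0.3401 hr


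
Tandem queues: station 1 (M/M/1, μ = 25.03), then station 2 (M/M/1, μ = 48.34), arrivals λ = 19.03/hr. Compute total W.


Each node sees arrival rate λ = 19.03/hr (tandem ⇒ throughput preserved).
W₁ = 1/(μ₁−λ) = 1/(25.03−19.03) = 0.16667 hr
W₂ = 1/(μ₂−λ) = 1/(48.34−19.03) = 0.03412 hr
W_total = W₁ + W₂ = 0.16667 + 0.03412 = 0.20078 hr

Final: 0.20078 hr


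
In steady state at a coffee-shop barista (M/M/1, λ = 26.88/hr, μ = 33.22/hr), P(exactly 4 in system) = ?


ρ = 26.88/33.22 = 0.8092
P_n = (1−ρ)·ρ^n = (1 − 0.8092)·0.8092^4 = 0.1908·0.428666 = 0.081810

Final: 0.081810


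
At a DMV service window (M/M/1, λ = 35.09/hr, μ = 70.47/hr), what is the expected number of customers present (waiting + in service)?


ρ = λ/μ = 35.09/70.47 = 0.4979
L = ρ/(1−ρ) = 0.4979/(1 − 0.4979) = 0.4979/0.5021 = 0.9918

Final: 0.9918


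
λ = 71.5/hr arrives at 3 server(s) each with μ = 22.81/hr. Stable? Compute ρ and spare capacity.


Total capacity cμ = 3·22.81 = 68.43/hr
ρ = λ/(cμ) = 71.5/68.43 = 1.0449
Stable ⇔ ρ < 1: NO
Spare capacity = cμ − λ = 68.43 − 71.5 = -3.07/hr

Final: ρ = 1.0449; unstable; margin = -3.07/hr


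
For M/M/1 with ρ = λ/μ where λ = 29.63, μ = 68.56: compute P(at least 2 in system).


ρ = 29.63/68.56 = 0.4322
P(N ≥ n) = ρ^n = 0.4322^2 = 0.186776

Final: 0.186776


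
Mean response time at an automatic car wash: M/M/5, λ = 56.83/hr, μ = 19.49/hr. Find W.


a = 2.9159; ρ = 0.5832; P₀ = 0.051217
Lq = P₀·a^c·ρ/(c!(1−ρ)²) = 0.30195
Wq = Lq/λ = 0.30195/56.83 = 0.005313 hr
W = Wq + 1/μ = 0.005313 + 0.05131 = 0.05662 hr

Final: 0.05662 hr


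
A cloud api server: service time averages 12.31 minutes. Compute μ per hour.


μ = 1/(service time) in consistent units.
1 hour = 60 min, so μ = 60/12.31 = 4.8741 per hour

Final: 4.8741 /hr


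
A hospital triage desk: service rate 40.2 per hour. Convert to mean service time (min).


Mean service time = 1/μ = 1/40.2 hour = 0.02488 hour
In minutes: 0.02488 × 60 = 1.4925 min

Final: 1.4925 min


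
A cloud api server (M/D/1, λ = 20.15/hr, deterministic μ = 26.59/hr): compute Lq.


ρ = 20.15/26.59 = 0.7578
M/D/1: Lq = ρ²/(2(1−ρ)) = 0.5743/(2·0.2422) = 1.18554

Final: 1.18554
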